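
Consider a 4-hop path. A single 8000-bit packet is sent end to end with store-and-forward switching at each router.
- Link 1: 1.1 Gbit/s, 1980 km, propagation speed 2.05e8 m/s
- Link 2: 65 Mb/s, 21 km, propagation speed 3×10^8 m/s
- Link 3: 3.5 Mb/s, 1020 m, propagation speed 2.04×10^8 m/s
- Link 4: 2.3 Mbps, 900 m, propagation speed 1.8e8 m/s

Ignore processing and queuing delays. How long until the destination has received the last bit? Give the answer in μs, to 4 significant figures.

15630 μs

Transmission delays (L/R per hop): 7.27273, 123.077, 2285.71, 3478.26 μs; sum = 5894.32 μs.
Propagation delays (d/s per hop): 9658.54, 70, 5, 5 μs; sum = 9738.54 μs.
End-to-end = 15630 μs.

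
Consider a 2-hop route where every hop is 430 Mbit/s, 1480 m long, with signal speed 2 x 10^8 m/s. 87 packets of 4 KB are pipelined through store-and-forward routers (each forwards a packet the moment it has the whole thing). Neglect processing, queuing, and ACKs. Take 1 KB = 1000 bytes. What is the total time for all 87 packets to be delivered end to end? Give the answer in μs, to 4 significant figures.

Per-hop transmission t_tx = L/R = 32000/430000000 = 74.4186 μs.
Per-hop propagation t_prop = 1480/200000000 = 7.4 μs.
Pipeline fill: first packet needs 2·t_tx to clear all hops; remaining 86 packets each add one t_tx.
Total = (2+87-1)·t_tx + 2·t_prop = 88·74.4186 + 2·7.4 = 6564 μs.

6564 μs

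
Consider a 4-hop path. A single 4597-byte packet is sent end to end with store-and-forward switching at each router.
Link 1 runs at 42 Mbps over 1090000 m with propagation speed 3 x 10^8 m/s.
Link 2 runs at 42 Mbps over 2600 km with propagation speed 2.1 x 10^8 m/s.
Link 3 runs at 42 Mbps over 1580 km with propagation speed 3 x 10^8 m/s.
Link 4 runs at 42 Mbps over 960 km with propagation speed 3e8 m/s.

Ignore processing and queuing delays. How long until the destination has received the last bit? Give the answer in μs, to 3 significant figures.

L = 4597 × 8 = 36776 bits.
Transmission delay per hop = L/R = 36776/42000000 = 875.619 μs; 4 hops → 3502.48 μs.
Propagation delays (d/s per hop): 3633.33, 12381, 5266.67, 3200 μs; sum = 24481 μs.
End-to-end = 28000 μs.

28000 μs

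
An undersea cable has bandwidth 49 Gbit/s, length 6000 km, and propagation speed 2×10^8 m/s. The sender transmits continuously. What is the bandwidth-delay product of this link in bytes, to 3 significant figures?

184000000 bytes

Propagation delay = 6000000 / 200000000 = 0.03 s.
BDP = R × t_prop = 49000000000 × 0.03 = 1470000000 bits.
In bytes: 1470000000/8 = 184000000 bytes.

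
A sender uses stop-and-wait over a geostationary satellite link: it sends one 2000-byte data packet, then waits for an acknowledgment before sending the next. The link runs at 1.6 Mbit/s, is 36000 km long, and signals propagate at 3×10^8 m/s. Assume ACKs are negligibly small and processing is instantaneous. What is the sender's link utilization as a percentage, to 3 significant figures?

4.00 %

t_tx = L/R = 16000/1600000 = 0.01 s.
t_prop = 36000000/300000000 = 0.12 s; RTT = 0.24 s.
Cycle = t_tx + RTT = 0.25 s.
Utilization = t_tx / cycle = 0.01/0.25 = 4.00 %.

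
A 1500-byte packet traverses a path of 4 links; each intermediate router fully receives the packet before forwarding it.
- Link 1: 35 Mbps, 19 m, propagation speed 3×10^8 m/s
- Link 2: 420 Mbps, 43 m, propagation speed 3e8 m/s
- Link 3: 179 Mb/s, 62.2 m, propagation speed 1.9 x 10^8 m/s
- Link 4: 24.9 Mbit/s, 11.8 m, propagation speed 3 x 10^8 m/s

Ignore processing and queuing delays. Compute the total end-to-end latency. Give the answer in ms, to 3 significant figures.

L = 1500 × 8 = 12000 bits.
Transmission delays (L/R per hop): 0.342857, 0.0285714, 0.0670391, 0.481928 ms; sum = 0.920395 ms.
Propagation delays (d/s per hop): 6.33333e-05, 0.000143333, 0.000327368, 3.93333e-05 ms; sum = 0.000573368 ms.
End-to-end = 0.921 ms.

0.921 ms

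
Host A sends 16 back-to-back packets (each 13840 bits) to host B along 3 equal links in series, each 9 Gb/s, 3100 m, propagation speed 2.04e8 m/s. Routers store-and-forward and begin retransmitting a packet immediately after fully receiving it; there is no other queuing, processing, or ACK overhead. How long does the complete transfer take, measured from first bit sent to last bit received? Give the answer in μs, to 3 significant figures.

Per-hop transmission t_tx = L/R = 13840/9000000000 = 1.53778 μs.
Per-hop propagation t_prop = 3100/204000000 = 15.1961 μs.
Pipeline fill: first packet needs 3·t_tx to clear all hops; remaining 15 packets each add one t_tx.
Total = (3+16-1)·t_tx + 3·t_prop = 18·1.53778 + 3·15.1961 = 73.3 μs.

73.3 μs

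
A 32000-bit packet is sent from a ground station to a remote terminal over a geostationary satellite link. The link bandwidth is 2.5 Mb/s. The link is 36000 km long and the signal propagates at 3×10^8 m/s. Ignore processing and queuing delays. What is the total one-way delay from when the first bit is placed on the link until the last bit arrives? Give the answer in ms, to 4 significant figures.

132.8 ms

Transmission delay = L/R = 32000 / 2500000 = 12.8 ms.
Propagation delay = d/s = 36000000 m / 300000000 m/s = 120 ms.
Total = 132.8 ms.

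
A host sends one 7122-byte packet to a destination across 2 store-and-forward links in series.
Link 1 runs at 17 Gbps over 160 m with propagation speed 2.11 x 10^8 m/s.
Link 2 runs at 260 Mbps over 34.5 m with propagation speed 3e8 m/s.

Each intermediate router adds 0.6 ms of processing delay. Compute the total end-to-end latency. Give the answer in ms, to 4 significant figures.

L = 7122 × 8 = 56976 bits.
Transmission delays (L/R per hop): 0.00335153, 0.219138 ms; sum = 0.22249 ms.
Propagation delays (d/s per hop): 0.000758294, 0.000115 ms; sum = 0.000873294 ms.
Processing at 1 router(s): 1 × 0.6 ms = 0.6 ms.
End-to-end = 0.8234 ms.

0.8234 ms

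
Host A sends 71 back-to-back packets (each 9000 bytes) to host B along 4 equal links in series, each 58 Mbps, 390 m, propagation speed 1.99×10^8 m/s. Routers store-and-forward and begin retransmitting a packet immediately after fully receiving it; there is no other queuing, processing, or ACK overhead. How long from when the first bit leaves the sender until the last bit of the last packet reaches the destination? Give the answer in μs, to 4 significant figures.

Per-hop transmission t_tx = L/R = 72000/58000000 = 1241.38 μs.
Per-hop propagation t_prop = 390/199000000 = 1.9598 μs.
Pipeline fill: first packet needs 4·t_tx to clear all hops; remaining 70 packets each add one t_tx.
Total = (4+71-1)·t_tx + 4·t_prop = 74·1241.38 + 4·1.9598 = 91870 μs.

91870 μs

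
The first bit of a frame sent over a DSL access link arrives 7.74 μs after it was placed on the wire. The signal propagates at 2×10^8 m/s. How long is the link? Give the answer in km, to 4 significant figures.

d = s × t_prop = 200000000 × 7.74e-06 = 1.548 km.

1.548 km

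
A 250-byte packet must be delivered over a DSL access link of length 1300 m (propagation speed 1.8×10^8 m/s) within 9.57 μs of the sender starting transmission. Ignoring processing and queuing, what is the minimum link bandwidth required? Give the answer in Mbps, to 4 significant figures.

851.9 Mbps

L = 2000 bits.
Propagation delay = 1300 / 180000000 = 7.22222 μs.
Transmission budget = 9.57 − 7.22222 = 2.34778 μs.
R ≥ L / t_tx = 2000 bits / 2.34778e-06 s = 851.9 Mbps.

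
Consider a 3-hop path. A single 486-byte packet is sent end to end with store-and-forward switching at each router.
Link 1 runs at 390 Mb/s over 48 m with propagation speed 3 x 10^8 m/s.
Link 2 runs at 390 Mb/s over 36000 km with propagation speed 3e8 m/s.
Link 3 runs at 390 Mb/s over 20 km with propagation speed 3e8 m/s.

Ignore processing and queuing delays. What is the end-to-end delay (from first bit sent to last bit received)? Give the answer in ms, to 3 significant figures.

120 ms

L = 486 × 8 = 3888 bits.
Transmission delay per hop = L/R = 3888/390000000 = 0.00996923 ms; 3 hops → 0.0299077 ms.
Propagation delays (d/s per hop): 0.00016, 120, 0.0666667 ms; sum = 120.067 ms.
End-to-end = 120 ms.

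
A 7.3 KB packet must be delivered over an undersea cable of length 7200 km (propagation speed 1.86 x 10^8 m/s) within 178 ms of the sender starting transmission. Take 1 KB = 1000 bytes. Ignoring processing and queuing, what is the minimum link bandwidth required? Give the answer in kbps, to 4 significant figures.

L = 58400 bits.
Propagation delay = 7200000 / 186000000 = 38.7097 ms.
Transmission budget = 178 − 38.7097 = 139.29 ms.
R ≥ L / t_tx = 58400 bits / 0.13929 s = 419.3 kbps.

419.3 kbps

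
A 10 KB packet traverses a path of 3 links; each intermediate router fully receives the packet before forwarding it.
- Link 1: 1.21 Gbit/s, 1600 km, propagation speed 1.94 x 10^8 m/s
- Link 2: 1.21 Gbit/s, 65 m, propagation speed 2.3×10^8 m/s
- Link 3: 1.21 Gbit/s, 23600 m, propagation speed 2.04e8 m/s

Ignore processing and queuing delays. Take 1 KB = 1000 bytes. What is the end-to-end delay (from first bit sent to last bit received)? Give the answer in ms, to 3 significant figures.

L = 80000 bits.
Transmission delay per hop = L/R = 80000/1210000000 = 0.0661157 ms; 3 hops → 0.198347 ms.
Propagation delays (d/s per hop): 8.24742, 0.000282609, 0.115686 ms; sum = 8.36339 ms.
End-to-end = 8.56 ms.

8.56 ms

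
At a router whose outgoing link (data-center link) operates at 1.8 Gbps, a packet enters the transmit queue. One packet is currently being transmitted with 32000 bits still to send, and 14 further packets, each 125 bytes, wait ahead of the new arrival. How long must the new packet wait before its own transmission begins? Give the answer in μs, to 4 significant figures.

25.56 μs

Each queued packet: L/R = 1000/1800000000 = 0.555556 μs.
14 queued → 7.77778 μs.
Plus remaining 32000 bits of current packet: 17.7778 μs.
Queuing delay = 25.56 μs.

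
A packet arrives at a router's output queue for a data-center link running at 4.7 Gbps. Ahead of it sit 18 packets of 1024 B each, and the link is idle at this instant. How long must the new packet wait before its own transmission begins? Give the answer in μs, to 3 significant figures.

31.4 μs

Each queued packet: L/R = 8192/4700000000 = 1.74298 μs.
18 queued → 31.3736 μs.
Queuing delay = 31.4 μs.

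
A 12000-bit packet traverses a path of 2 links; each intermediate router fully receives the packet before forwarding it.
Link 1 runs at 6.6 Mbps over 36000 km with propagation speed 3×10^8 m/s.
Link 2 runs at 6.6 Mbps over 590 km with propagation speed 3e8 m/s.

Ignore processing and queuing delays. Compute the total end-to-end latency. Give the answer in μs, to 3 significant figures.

Transmission delay per hop = L/R = 12000/6600000 = 1818.18 μs; 2 hops → 3636.36 μs.
Propagation delays (d/s per hop): 120000, 1966.67 μs; sum = 121967 μs.
End-to-end = 126000 μs.

126000 μs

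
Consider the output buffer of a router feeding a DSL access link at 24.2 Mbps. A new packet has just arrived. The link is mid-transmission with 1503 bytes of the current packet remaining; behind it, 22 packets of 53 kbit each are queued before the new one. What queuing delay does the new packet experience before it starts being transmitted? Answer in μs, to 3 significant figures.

48700 μs

Each queued packet: L/R = 53000/24200000 = 2190.08 μs.
22 queued → 48181.8 μs.
Plus remaining 12024 bits of current packet: 496.86 μs.
Queuing delay = 48700 μs.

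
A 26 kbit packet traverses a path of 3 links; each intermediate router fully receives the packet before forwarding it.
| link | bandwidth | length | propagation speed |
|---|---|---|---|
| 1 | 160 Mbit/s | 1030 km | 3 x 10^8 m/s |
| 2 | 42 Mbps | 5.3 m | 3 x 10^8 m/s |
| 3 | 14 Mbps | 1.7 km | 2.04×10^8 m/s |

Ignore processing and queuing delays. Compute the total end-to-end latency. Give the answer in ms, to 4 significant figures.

6.080 ms

L = 26000 bits.
Transmission delays (L/R per hop): 0.1625, 0.619048, 1.85714 ms; sum = 2.63869 ms.
Propagation delays (d/s per hop): 3.43333, 1.76667e-05, 0.00833333 ms; sum = 3.44168 ms.
End-to-end = 6.080 ms.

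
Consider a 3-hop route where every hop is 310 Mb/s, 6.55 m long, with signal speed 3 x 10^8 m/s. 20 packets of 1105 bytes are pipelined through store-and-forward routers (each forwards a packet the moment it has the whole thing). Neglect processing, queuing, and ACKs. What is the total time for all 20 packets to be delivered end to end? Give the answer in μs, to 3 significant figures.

627 μs

Per-hop transmission t_tx = L/R = 8840/310000000 = 28.5161 μs.
Per-hop propagation t_prop = 6.55/300000000 = 0.0218333 μs.
Pipeline fill: first packet needs 3·t_tx to clear all hops; remaining 19 packets each add one t_tx.
Total = (3+20-1)·t_tx + 3·t_prop = 22·28.5161 + 3·0.0218333 = 627 μs.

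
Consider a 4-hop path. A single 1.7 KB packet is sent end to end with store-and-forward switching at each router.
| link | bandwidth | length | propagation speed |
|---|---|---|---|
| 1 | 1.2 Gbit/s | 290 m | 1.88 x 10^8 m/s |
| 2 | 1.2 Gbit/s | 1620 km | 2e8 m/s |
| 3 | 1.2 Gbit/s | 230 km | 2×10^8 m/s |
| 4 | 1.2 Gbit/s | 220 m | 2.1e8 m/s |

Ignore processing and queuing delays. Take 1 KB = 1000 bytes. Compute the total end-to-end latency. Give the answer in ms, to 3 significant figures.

9.30 ms

L = 13600 bits.
Transmission delay per hop = L/R = 13600/1200000000 = 0.0113333 ms; 4 hops → 0.0453333 ms.
Propagation delays (d/s per hop): 0.00154255, 8.1, 1.15, 0.00104762 ms; sum = 9.25259 ms.
End-to-end = 9.30 ms.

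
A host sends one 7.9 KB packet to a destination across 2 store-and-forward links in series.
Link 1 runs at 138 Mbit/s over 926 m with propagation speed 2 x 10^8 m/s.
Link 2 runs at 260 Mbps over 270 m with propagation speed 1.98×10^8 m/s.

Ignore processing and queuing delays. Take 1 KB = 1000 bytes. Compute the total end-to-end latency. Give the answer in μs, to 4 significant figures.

707.0 μs

L = 63200 bits.
Transmission delays (L/R per hop): 457.971, 243.077 μs; sum = 701.048 μs.
Propagation delays (d/s per hop): 4.63, 1.36364 μs; sum = 5.99364 μs.
End-to-end = 707.0 μs.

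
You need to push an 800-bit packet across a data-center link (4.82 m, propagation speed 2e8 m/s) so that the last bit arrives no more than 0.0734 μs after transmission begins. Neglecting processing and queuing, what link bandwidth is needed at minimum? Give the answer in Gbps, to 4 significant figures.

Propagation delay = 4.82 / 200000000 = 0.0241 μs.
Transmission budget = 0.0734 − 0.0241 = 0.0493 μs.
R ≥ L / t_tx = 800 bits / 4.93e-08 s = 16.23 Gbps.

16.23 Gbps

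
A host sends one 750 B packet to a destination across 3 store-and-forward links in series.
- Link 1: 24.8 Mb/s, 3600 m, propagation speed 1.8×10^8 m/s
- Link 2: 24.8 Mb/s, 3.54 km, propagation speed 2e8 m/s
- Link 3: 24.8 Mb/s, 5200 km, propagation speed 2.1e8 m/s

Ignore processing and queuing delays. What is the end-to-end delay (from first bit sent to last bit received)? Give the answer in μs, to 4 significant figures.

25530 μs

L = 750 × 8 = 6000 bits.
Transmission delay per hop = L/R = 6000/24800000 = 241.935 μs; 3 hops → 725.806 μs.
Propagation delays (d/s per hop): 20, 17.7, 24761.9 μs; sum = 24799.6 μs.
End-to-end = 25530 μs.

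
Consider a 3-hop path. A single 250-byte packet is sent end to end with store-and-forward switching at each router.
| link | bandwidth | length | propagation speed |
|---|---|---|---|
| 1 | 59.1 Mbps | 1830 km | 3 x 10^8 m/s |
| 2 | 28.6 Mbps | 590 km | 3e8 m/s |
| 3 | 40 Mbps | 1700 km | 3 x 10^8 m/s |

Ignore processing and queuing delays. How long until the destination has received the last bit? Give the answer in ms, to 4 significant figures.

L = 250 × 8 = 2000 bits.
Transmission delays (L/R per hop): 0.0338409, 0.0699301, 0.05 ms; sum = 0.153771 ms.
Propagation delays (d/s per hop): 6.1, 1.96667, 5.66667 ms; sum = 13.7333 ms.
End-to-end = 13.89 ms.

13.89 ms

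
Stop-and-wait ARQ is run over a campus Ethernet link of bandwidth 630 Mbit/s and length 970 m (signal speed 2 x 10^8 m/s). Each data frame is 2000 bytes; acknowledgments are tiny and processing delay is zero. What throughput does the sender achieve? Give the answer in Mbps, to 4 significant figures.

t_tx = L/R = 16000/630000000 = 2.53968e-05 s.
t_prop = 970/200000000 = 4.85e-06 s; RTT = 9.7e-06 s.
Cycle = t_tx + RTT = 3.50968e-05 s.
Throughput = L / cycle = 16000 / 3.50968e-05 = 455.9 Mbps.

455.9 Mbps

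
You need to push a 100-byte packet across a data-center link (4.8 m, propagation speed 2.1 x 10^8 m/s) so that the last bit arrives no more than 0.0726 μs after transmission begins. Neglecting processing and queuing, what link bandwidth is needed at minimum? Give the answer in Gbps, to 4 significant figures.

L = 800 bits.
Propagation delay = 4.8 / 210000000 = 0.0228571 μs.
Transmission budget = 0.0726 − 0.0228571 = 0.0497429 μs.
R ≥ L / t_tx = 800 bits / 4.97429e-08 s = 16.08 Gbps.

16.08 Gbps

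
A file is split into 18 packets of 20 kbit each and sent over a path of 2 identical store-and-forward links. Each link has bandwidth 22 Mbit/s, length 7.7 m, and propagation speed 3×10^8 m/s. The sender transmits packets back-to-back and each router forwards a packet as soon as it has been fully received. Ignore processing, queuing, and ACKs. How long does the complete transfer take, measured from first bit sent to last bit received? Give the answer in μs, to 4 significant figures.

17270 μs

Per-hop transmission t_tx = L/R = 20000/22000000 = 909.091 μs.
Per-hop propagation t_prop = 7.7/300000000 = 0.0256667 μs.
Pipeline fill: first packet needs 2·t_tx to clear all hops; remaining 17 packets each add one t_tx.
Total = (2+18-1)·t_tx + 2·t_prop = 19·909.091 + 2·0.0256667 = 17270 μs.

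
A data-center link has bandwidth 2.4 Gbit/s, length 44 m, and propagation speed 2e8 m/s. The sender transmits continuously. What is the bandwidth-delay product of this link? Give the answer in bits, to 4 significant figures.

528.0 bits

Propagation delay = 44 / 200000000 = 2.2e-07 s.
BDP = R × t_prop = 2400000000 × 2.2e-07 = 528 bits.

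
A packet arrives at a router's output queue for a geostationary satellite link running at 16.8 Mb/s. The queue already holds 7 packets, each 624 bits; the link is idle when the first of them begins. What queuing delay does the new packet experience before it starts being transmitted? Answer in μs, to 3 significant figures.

Each queued packet: L/R = 624/16800000 = 37.1429 μs.
7 queued → 260 μs.
Queuing delay = 260 μs.

260 μs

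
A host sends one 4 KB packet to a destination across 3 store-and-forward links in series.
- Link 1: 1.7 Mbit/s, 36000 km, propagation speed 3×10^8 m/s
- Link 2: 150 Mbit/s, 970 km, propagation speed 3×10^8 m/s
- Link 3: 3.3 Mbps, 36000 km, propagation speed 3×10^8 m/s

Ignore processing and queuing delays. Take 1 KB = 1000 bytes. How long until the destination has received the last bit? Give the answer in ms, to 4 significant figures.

L = 32000 bits.
Transmission delays (L/R per hop): 18.8235, 0.213333, 9.69697 ms; sum = 28.7338 ms.
Propagation delays (d/s per hop): 120, 3.23333, 120 ms; sum = 243.233 ms.
End-to-end = 272.0 ms.

272.0 ms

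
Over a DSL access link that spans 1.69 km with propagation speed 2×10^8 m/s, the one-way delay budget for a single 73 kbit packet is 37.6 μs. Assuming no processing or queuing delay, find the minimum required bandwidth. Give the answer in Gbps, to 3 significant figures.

2.50 Gbps

Propagation delay = 1690 / 200000000 = 8.45 μs.
Transmission budget = 37.6 − 8.45 = 29.15 μs.
R ≥ L / t_tx = 73000 bits / 2.915e-05 s = 2.50 Gbps.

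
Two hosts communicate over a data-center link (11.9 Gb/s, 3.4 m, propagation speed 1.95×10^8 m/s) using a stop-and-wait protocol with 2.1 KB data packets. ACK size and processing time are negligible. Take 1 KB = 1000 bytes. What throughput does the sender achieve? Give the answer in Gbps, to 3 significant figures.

11.6 Gbps

t_tx = L/R = 16800/11900000000 = 1.41176e-06 s.
t_prop = 3.4/195000000 = 1.74359e-08 s; RTT = 3.48718e-08 s.
Cycle = t_tx + RTT = 1.44664e-06 s.
Throughput = L / cycle = 16800 / 1.44664e-06 = 11.6 Gbps.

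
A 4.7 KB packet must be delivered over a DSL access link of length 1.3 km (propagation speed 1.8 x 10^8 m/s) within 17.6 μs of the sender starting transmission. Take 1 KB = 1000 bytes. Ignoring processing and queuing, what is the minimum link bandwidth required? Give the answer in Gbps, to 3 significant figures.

3.62 Gbps

L = 37600 bits.
Propagation delay = 1300 / 180000000 = 7.22222 μs.
Transmission budget = 17.6 − 7.22222 = 10.3778 μs.
R ≥ L / t_tx = 37600 bits / 1.03778e-05 s = 3.62 Gbps.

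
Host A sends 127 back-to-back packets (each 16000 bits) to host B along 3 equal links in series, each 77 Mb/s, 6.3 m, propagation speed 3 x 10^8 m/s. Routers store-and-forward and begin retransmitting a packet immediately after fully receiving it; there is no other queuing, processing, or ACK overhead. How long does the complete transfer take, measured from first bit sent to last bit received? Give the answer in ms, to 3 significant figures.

Per-hop transmission t_tx = L/R = 16000/77000000 = 0.207792 ms.
Per-hop propagation t_prop = 6.3/300000000 = 2.1e-05 ms.
Pipeline fill: first packet needs 3·t_tx to clear all hops; remaining 126 packets each add one t_tx.
Total = (3+127-1)·t_tx + 3·t_prop = 129·0.207792 + 3·2.1e-05 = 26.8 ms.

26.8 ms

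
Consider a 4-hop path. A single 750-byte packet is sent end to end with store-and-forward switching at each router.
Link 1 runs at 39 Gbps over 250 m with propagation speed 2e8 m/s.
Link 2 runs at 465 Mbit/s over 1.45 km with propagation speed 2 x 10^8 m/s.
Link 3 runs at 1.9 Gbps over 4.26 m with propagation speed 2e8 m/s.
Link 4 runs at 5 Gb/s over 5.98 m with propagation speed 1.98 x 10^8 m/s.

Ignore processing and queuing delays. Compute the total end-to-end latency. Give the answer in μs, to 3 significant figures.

26.0 μs

L = 750 × 8 = 6000 bits.
Transmission delays (L/R per hop): 0.153846, 12.9032, 3.15789, 1.2 μs; sum = 17.415 μs.
Propagation delays (d/s per hop): 1.25, 7.25, 0.0213, 0.030202 μs; sum = 8.5515 μs.
End-to-end = 26.0 μs.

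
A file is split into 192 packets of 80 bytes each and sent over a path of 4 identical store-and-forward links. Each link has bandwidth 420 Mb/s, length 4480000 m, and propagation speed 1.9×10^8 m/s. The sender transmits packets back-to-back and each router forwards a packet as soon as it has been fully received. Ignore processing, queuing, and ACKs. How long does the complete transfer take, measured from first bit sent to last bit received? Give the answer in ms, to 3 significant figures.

Per-hop transmission t_tx = L/R = 640/420000000 = 0.00152381 ms.
Per-hop propagation t_prop = 4480000/190000000 = 23.5789 ms.
Pipeline fill: first packet needs 4·t_tx to clear all hops; remaining 191 packets each add one t_tx.
Total = (4+192-1)·t_tx + 4·t_prop = 195·0.00152381 + 4·23.5789 = 94.6 ms.

94.6 ms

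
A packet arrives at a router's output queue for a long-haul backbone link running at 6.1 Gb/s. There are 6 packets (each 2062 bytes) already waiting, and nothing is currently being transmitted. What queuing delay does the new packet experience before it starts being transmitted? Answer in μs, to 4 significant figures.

Each queued packet: L/R = 16496/6100000000 = 2.70426 μs.
6 queued → 16.2256 μs.
Queuing delay = 16.23 μs.

16.23 μs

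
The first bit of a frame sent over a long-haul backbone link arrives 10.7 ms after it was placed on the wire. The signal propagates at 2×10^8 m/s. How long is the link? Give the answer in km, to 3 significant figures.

d = s × t_prop = 200000000 × 0.0107 = 2140 km.

2140 km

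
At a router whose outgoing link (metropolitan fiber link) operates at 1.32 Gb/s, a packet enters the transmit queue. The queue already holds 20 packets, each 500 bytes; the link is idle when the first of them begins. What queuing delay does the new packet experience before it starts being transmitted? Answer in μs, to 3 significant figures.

Each queued packet: L/R = 4000/1320000000 = 3.0303 μs.
20 queued → 60.6061 μs.
Queuing delay = 60.6 μs.

60.6 μs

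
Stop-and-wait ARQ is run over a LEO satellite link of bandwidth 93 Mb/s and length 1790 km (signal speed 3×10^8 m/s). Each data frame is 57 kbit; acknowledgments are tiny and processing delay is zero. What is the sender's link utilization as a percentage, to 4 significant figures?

4.885 %

t_tx = L/R = 57000/93000000 = 0.000612903 s.
t_prop = 1790000/300000000 = 0.00596667 s; RTT = 0.0119333 s.
Cycle = t_tx + RTT = 0.0125462 s.
Utilization = t_tx / cycle = 0.000612903/0.0125462 = 4.885 %.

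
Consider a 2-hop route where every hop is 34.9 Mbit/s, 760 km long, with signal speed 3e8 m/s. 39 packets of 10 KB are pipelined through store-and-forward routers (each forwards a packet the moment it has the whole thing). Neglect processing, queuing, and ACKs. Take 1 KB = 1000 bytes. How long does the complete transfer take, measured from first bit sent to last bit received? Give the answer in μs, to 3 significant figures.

Per-hop transmission t_tx = L/R = 80000/34900000 = 2292.26 μs.
Per-hop propagation t_prop = 760000/300000000 = 2533.33 μs.
Pipeline fill: first packet needs 2·t_tx to clear all hops; remaining 38 packets each add one t_tx.
Total = (2+39-1)·t_tx + 2·t_prop = 40·2292.26 + 2·2533.33 = 96800 μs.

96800 μs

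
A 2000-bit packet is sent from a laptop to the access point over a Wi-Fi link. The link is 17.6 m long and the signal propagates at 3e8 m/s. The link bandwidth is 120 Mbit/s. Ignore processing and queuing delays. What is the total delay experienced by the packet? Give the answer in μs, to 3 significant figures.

Transmission delay = L/R = 2000 / 120000000 = 16.6667 μs.
Propagation delay = d/s = 17.6 m / 300000000 m/s = 0.0586667 μs.
Total = 16.7 μs.

16.7 μs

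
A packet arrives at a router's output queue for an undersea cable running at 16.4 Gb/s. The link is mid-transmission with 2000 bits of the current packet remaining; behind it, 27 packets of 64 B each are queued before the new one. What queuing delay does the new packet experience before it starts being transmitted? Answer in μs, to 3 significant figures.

Each queued packet: L/R = 512/1.64e+10 = 0.0312195 μs.
27 queued → 0.842927 μs.
Plus remaining 2000 bits of current packet: 0.121951 μs.
Queuing delay = 0.965 μs.

0.965 μs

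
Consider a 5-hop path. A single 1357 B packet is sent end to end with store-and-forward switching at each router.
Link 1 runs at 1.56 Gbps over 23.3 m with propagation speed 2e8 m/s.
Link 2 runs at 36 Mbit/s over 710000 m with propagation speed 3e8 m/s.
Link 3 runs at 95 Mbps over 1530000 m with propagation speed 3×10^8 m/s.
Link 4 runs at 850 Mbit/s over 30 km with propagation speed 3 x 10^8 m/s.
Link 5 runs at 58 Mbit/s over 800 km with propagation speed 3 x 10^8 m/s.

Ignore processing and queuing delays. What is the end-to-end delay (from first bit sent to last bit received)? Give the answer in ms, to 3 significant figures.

10.9 ms

L = 1357 × 8 = 10856 bits.
Transmission delays (L/R per hop): 0.00695897, 0.301556, 0.114274, 0.0127718, 0.187172 ms; sum = 0.622732 ms.
Propagation delays (d/s per hop): 0.0001165, 2.36667, 5.1, 0.1, 2.66667 ms; sum = 10.2334 ms.
End-to-end = 10.9 ms.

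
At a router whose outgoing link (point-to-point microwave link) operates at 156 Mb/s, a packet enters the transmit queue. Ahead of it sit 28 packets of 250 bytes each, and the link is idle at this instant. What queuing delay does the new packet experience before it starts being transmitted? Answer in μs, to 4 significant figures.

Each queued packet: L/R = 2000/156000000 = 12.8205 μs.
28 queued → 358.974 μs.
Queuing delay = 359.0 μs.

359.0 μs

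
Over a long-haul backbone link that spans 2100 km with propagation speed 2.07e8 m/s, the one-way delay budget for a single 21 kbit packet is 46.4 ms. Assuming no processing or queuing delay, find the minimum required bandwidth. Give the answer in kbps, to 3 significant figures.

Propagation delay = 2100000 / 2.07e+08 = 10.1449 ms.
Transmission budget = 46.4 − 10.1449 = 36.2551 ms.
R ≥ L / t_tx = 21000 bits / 0.0362551 s = 579 kbps.

579 kbps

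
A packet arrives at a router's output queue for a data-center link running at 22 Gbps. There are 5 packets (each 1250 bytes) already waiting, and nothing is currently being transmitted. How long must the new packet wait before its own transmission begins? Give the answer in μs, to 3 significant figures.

2.27 μs

Each queued packet: L/R = 10000/22000000000 = 0.454545 μs.
5 queued → 2.27273 μs.
Queuing delay = 2.27 μs.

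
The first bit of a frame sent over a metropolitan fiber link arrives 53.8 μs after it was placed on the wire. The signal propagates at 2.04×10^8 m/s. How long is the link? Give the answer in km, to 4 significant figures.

10.98 km

d = s × t_prop = 204000000 × 5.38e-05 = 10.98 km.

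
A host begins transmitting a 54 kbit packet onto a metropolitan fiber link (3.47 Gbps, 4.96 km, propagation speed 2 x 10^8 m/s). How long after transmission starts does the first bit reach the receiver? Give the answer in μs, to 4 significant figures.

First bit experiences only propagation delay: d/s = 4960/200000000 = 24.80 μs.

24.80 μs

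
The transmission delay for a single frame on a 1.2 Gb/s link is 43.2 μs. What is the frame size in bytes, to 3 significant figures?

6480 bytes

L = R × t_tx = 1200000000 b/s × 4.32e-05 s = 51840 bits.
In bytes: 51840 / 8 = 6480 bytes.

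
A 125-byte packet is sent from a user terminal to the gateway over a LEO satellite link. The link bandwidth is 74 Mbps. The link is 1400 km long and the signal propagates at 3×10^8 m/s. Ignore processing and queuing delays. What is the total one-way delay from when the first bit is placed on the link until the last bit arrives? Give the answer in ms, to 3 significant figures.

L = 125 × 8 = 1000 bits.
Transmission delay = L/R = 1000 / 74000000 = 0.0135135 ms.
Propagation delay = d/s = 1400000 m / 300000000 m/s = 4.66667 ms.
Total = 4.68 ms.

4.68 ms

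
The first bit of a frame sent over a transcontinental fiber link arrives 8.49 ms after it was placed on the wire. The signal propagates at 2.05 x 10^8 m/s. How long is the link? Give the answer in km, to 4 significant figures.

d = s × t_prop = 2.05e+08 × 0.00849 = 1740 km.

1740 km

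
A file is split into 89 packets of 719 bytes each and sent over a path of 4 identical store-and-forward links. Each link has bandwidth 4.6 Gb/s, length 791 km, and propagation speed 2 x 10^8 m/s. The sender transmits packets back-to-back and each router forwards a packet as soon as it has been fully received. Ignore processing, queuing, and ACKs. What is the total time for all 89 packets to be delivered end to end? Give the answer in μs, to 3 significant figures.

15900 μs

Per-hop transmission t_tx = L/R = 5752/4600000000 = 1.25043 μs.
Per-hop propagation t_prop = 791000/200000000 = 3955 μs.
Pipeline fill: first packet needs 4·t_tx to clear all hops; remaining 88 packets each add one t_tx.
Total = (4+89-1)·t_tx + 4·t_prop = 92·1.25043 + 4·3955 = 15900 μs.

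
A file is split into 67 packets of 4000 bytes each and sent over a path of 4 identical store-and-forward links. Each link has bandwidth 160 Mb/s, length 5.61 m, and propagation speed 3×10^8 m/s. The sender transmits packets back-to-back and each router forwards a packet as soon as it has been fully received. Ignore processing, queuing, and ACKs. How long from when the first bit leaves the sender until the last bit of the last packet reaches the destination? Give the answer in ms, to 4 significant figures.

Per-hop transmission t_tx = L/R = 32000/160000000 = 0.2 ms.
Per-hop propagation t_prop = 5.61/300000000 = 1.87e-05 ms.
Pipeline fill: first packet needs 4·t_tx to clear all hops; remaining 66 packets each add one t_tx.
Total = (4+67-1)·t_tx + 4·t_prop = 70·0.2 + 4·1.87e-05 = 14.00 ms.

14.00 ms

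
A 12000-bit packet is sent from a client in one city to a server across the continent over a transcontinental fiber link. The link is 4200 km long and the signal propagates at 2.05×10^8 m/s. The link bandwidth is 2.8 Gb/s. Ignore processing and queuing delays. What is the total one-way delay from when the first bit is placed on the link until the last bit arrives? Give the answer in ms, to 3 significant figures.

Transmission delay = L/R = 12000 / 2800000000 = 0.00428571 ms.
Propagation delay = d/s = 4200000 m / 2.05e+08 m/s = 20.4878 ms.
Total = 20.5 ms.

20.5 ms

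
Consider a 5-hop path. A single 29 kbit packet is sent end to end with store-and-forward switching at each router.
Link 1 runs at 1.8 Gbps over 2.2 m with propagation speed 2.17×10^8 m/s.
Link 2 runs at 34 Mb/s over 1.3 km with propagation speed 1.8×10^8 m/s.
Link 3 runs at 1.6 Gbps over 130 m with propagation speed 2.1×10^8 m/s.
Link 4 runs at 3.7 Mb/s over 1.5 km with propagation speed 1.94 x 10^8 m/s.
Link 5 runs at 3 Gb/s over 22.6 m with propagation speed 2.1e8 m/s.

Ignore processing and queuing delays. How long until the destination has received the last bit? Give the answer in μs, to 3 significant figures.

8750 μs

L = 29000 bits.
Transmission delays (L/R per hop): 16.1111, 852.941, 18.125, 7837.84, 9.66667 μs; sum = 8734.68 μs.
Propagation delays (d/s per hop): 0.0101382, 7.22222, 0.619048, 7.73196, 0.107619 μs; sum = 15.691 μs.
End-to-end = 8750 μs.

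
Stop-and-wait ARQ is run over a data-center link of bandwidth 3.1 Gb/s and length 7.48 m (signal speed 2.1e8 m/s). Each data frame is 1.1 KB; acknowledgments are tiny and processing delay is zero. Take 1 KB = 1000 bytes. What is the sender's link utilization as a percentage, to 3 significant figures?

97.6 %

t_tx = L/R = 8800/3100000000 = 2.83871e-06 s.
t_prop = 7.48/210000000 = 3.5619e-08 s; RTT = 7.12381e-08 s.
Cycle = t_tx + RTT = 2.90995e-06 s.
Utilization = t_tx / cycle = 2.83871e-06/2.90995e-06 = 97.6 %.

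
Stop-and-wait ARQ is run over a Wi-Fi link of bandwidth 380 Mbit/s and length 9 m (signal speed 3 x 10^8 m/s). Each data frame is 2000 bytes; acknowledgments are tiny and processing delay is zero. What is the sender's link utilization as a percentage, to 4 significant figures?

t_tx = L/R = 16000/380000000 = 4.21053e-05 s.
t_prop = 9/300000000 = 3e-08 s; RTT = 6e-08 s.
Cycle = t_tx + RTT = 4.21653e-05 s.
Utilization = t_tx / cycle = 4.21053e-05/4.21653e-05 = 99.86 %.

99.86 %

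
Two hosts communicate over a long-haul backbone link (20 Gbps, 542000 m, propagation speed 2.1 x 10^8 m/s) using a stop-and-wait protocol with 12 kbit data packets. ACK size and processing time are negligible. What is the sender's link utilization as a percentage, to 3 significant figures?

t_tx = L/R = 12000/20000000000 = 6e-07 s.
t_prop = 542000/210000000 = 0.00258095 s; RTT = 0.0051619 s.
Cycle = t_tx + RTT = 0.0051625 s.
Utilization = t_tx / cycle = 6e-07/0.0051625 = 0.0116 %.

0.0116 %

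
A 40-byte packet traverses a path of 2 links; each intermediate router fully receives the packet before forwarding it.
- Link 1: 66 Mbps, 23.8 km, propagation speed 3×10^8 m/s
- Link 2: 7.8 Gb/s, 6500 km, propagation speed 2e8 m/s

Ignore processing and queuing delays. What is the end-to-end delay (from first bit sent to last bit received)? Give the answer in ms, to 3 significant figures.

32.6 ms

L = 40 × 8 = 320 bits.
Transmission delays (L/R per hop): 0.00484848, 4.10256e-05 ms; sum = 0.00488951 ms.
Propagation delays (d/s per hop): 0.0793333, 32.5 ms; sum = 32.5793 ms.
End-to-end = 32.6 ms.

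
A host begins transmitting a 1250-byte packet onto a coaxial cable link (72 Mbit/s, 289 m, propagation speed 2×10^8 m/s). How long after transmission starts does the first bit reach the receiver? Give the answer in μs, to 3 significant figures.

1.45 μs

First bit experiences only propagation delay: d/s = 289/200000000 = 1.45 μs.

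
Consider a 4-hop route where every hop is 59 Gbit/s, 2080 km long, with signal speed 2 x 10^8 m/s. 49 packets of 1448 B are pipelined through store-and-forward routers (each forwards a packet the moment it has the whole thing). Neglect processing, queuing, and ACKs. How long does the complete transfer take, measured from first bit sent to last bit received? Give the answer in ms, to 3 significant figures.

41.6 ms

Per-hop transmission t_tx = L/R = 11584/59000000000 = 0.000196339 ms.
Per-hop propagation t_prop = 2080000/200000000 = 10.4 ms.
Pipeline fill: first packet needs 4·t_tx to clear all hops; remaining 48 packets each add one t_tx.
Total = (4+49-1)·t_tx + 4·t_prop = 52·0.000196339 + 4·10.4 = 41.6 ms.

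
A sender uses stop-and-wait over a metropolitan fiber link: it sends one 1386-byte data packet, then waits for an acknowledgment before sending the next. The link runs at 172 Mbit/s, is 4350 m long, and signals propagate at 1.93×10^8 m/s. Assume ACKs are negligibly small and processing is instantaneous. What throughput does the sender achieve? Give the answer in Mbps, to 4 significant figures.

101.2 Mbps

t_tx = L/R = 11088/172000000 = 6.44651e-05 s.
t_prop = 4350/193000000 = 2.25389e-05 s; RTT = 4.50777e-05 s.
Cycle = t_tx + RTT = 0.000109543 s.
Throughput = L / cycle = 11088 / 0.000109543 = 101.2 Mbps.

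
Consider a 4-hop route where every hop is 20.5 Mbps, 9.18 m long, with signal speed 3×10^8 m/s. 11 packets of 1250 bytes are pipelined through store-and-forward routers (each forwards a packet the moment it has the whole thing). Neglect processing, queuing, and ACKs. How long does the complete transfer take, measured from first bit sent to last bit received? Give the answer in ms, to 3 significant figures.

Per-hop transmission t_tx = L/R = 10000/20500000 = 0.487805 ms.
Per-hop propagation t_prop = 9.18/300000000 = 3.06e-05 ms.
Pipeline fill: first packet needs 4·t_tx to clear all hops; remaining 10 packets each add one t_tx.
Total = (4+11-1)·t_tx + 4·t_prop = 14·0.487805 + 4·3.06e-05 = 6.83 ms.

6.83 ms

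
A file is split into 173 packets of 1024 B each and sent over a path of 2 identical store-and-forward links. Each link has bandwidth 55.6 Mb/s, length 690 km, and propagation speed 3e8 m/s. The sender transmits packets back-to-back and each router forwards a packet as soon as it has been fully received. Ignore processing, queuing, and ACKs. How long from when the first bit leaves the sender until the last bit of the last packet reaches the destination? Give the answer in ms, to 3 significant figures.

Per-hop transmission t_tx = L/R = 8192/55600000 = 0.147338 ms.
Per-hop propagation t_prop = 690000/300000000 = 2.3 ms.
Pipeline fill: first packet needs 2·t_tx to clear all hops; remaining 172 packets each add one t_tx.
Total = (2+173-1)·t_tx + 2·t_prop = 174·0.147338 + 2·2.3 = 30.2 ms.

30.2 ms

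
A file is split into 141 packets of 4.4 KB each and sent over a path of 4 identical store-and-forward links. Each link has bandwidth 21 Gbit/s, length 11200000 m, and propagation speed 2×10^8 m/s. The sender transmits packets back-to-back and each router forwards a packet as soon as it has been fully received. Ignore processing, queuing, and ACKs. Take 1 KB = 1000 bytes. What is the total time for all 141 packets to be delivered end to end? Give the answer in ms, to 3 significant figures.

224 ms

Per-hop transmission t_tx = L/R = 35200/21000000000 = 0.00167619 ms.
Per-hop propagation t_prop = 11200000/200000000 = 56 ms.
Pipeline fill: first packet needs 4·t_tx to clear all hops; remaining 140 packets each add one t_tx.
Total = (4+141-1)·t_tx + 4·t_prop = 144·0.00167619 + 4·56 = 224 ms.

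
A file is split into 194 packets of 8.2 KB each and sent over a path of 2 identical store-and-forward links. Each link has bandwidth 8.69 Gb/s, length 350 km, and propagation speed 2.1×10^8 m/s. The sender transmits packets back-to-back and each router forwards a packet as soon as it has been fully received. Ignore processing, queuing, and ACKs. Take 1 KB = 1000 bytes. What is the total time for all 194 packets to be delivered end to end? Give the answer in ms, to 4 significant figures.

4.805 ms

Per-hop transmission t_tx = L/R = 65600/8690000000 = 0.00754891 ms.
Per-hop propagation t_prop = 350000/210000000 = 1.66667 ms.
Pipeline fill: first packet needs 2·t_tx to clear all hops; remaining 193 packets each add one t_tx.
Total = (2+194-1)·t_tx + 2·t_prop = 195·0.00754891 + 2·1.66667 = 4.805 ms.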